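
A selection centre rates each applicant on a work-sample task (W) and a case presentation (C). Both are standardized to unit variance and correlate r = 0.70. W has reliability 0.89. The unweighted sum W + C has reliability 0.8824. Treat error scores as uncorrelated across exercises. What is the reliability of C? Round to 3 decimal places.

0.710

Var(W+C) = 2 + 2·0.70 = 3.400.
True-score variance = ρ_W + ρ_C + 2·0.70, so 0.8824 = (0.89 + ρ_C + 1.40) / 3.400.
ρ_C = 0.8824·3.400 − 0.89 − 1.40 = 0.710.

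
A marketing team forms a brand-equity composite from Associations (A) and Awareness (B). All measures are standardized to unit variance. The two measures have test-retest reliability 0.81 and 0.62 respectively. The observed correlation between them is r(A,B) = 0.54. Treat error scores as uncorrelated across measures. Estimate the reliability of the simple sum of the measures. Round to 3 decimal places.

0.815

Var(A+B) = 2 + 2·[0.54] = 2 + 1.08 = 3.08.
With uncorrelated errors the cross-covariances are all true-score covariance, so they carry over unchanged; only the diagonal terms shrink to ρᵢσᵢ².
True-score variance = [0.81 + 0.62] + 1.08 = 1.43 + 1.08 = 2.51.
Reliability = 2.51 / 3.08 = 0.815.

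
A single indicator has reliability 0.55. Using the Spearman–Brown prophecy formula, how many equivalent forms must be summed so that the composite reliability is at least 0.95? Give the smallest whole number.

16

k ≥ ρ*(1−ρ₁)/(ρ₁(1−ρ*)) = 0.95·0.45 / (0.55·0.05) = 15.545.
Smallest integer k = 16.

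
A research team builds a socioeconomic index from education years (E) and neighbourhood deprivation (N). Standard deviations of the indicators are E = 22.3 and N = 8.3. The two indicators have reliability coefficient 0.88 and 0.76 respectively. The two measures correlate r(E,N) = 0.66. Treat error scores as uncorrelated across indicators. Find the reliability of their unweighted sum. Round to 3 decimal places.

Var(E+N) = 22.3² + 8.3² + 2·[22.3·8.3·0.66] = 566.18 + 244.319 = 810.499.
With uncorrelated errors the cross-covariances are all true-score covariance, so they carry over unchanged; only the diagonal terms shrink to ρᵢσᵢ².
True-score variance = [22.3²·0.88 + 8.3²·0.76] + 244.319 = 489.972 + 244.319 = 734.29.
Reliability = 734.29 / 810.499 = 0.906.

0.906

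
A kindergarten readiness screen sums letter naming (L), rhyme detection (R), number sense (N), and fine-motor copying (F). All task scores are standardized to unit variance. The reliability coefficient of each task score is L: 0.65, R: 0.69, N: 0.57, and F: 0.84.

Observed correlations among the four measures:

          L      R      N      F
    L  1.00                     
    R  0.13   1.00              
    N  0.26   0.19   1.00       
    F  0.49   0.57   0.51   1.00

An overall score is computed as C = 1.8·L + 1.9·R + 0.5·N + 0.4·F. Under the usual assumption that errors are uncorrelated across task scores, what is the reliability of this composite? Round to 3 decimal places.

0.778

Var(C) = 1.8² + 1.9² + 0.5² + 0.4² + 2·[3.42·0.13 + 0.9·0.26 + 0.72·0.49 + 0.95·0.19 + 0.76·0.57 + 0.2·0.51] = 7.26 + 3.4942 = 10.7542.
Because errors are independent across components, Cov(Tᵢ,Tⱼ) = Cov(Xᵢ,Xⱼ); the off-diagonal part of the true-score variance is the same as above.
True-score variance = [1.8²·0.65 + 1.9²·0.69 + 0.5²·0.57 + 0.4²·0.84] + 3.4942 = 4.8738 + 3.4942 = 8.368.
Reliability = 8.368 / 10.7542 = 0.778.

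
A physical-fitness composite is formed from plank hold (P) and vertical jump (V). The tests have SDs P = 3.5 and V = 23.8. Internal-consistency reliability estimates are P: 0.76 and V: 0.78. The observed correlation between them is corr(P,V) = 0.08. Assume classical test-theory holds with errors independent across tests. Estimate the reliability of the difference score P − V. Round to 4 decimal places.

Var(P−V) = 3.5² + 23.8² − 2·3.5·23.8·0.08 = 578.69 − 13.328 = 565.362.
Under uncorrelated errors the observed covariances equal the true-score covariances, so only the own-variance terms attenuate.
True-score variance = [3.5²·0.76 + 23.8²·0.78] − 13.328 = 451.133 − 13.328 = 437.805.
Reliability = 437.805 / 565.362 = 0.7744.

0.7744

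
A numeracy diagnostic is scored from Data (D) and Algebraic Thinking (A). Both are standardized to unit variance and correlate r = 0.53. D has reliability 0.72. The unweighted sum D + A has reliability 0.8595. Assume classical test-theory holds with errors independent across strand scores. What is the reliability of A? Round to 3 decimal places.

0.850

Var(D+A) = 2 + 2·0.53 = 3.060.
True-score variance = ρ_D + ρ_A + 2·0.53, so 0.8595 = (0.72 + ρ_A + 1.06) / 3.060.
ρ_A = 0.8595·3.060 − 0.72 − 1.06 = 0.850.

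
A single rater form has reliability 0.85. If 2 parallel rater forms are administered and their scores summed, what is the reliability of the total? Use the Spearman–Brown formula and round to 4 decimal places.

0.9189

ρ_k = kρ / (1 + (k−1)ρ) = 2·0.85 / (1 + 1·0.85) = 1.700 / 1.850 = 0.9189.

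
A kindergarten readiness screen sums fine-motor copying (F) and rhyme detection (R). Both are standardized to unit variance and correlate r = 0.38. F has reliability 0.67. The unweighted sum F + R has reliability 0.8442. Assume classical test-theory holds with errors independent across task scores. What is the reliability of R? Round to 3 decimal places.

0.900

Var(F+R) = 2 + 2·0.38 = 2.760.
True-score variance = ρ_F + ρ_R + 2·0.38, so 0.8442 = (0.67 + ρ_R + 0.76) / 2.760.
ρ_R = 0.8442·2.760 − 0.67 − 0.76 = 0.900.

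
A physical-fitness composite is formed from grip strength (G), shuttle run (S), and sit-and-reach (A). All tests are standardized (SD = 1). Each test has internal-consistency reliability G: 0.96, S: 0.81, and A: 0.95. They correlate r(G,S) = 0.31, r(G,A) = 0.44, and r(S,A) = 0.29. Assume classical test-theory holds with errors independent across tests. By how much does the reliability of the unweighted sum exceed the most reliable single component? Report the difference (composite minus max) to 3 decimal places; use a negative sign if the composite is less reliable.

Var(sum) = 3 + 2.08 = 5.08; true-score variance = 2.72 + 2.08 = 4.8; composite reliability = 0.9449.
Max component reliability = 0.9600.
Difference = 0.9449 − 0.9600 = -0.015.

-0.015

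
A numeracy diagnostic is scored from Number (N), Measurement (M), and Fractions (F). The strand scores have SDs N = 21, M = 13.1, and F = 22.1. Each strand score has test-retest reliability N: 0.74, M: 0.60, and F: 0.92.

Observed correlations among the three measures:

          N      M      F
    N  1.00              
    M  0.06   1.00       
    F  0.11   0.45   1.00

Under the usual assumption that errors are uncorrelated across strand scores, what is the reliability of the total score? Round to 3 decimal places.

0.851

Var(N+M+F) = 21² + 13.1² + 22.1² + 2·[21·13.1·0.06 + 21·22.1·0.11 + 13.1·22.1·0.45] = 1101.02 + 395.673 = 1496.69.
With uncorrelated errors the cross-covariances are all true-score covariance, so they carry over unchanged; only the diagonal terms shrink to ρᵢσᵢ².
True-score variance = [21²·0.74 + 13.1²·0.60 + 22.1²·0.92] + 395.673 = 878.643 + 395.673 = 1274.32.
Reliability = 1274.32 / 1496.69 = 0.851.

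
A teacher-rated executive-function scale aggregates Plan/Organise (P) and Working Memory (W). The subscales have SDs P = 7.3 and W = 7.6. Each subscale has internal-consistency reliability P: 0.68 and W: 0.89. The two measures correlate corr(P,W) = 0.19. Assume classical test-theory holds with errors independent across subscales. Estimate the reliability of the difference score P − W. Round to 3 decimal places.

Var(P−W) = 7.3² + 7.6² − 2·7.3·7.6·0.19 = 111.05 − 21.0824 = 89.9676.
Because errors are independent across components, Cov(Tᵢ,Tⱼ) = Cov(Xᵢ,Xⱼ); the off-diagonal part of the true-score variance is the same as above.
True-score variance = [7.3²·0.68 + 7.6²·0.89] − 21.0824 = 87.6436 − 21.0824 = 66.5612.
Reliability = 66.5612 / 89.9676 = 0.740.

0.740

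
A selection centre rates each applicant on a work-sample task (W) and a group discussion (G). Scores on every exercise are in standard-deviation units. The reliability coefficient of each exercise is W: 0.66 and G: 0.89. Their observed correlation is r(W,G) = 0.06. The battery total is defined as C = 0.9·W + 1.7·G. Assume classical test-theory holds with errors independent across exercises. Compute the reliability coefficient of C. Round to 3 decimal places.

0.847

Var(C) = 0.9² + 1.7² + 2·[1.53·0.06] = 3.7 + 0.1836 = 3.8836.
Under uncorrelated errors the observed covariances equal the true-score covariances, so only the own-variance terms attenuate.
True-score variance = [0.9²·0.66 + 1.7²·0.89] + 0.1836 = 3.1067 + 0.1836 = 3.2903.
Reliability = 3.2903 / 3.8836 = 0.847.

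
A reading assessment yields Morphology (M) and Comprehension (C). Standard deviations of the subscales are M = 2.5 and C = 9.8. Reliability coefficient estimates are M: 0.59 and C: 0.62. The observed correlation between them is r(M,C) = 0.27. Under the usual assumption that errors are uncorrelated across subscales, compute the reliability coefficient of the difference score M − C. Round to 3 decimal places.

0.561

Var(M−C) = 2.5² + 9.8² − 2·2.5·9.8·0.27 = 102.29 − 13.23 = 89.06.
Because errors are independent across components, Cov(Tᵢ,Tⱼ) = Cov(Xᵢ,Xⱼ); the off-diagonal part of the true-score variance is the same as above.
True-score variance = [2.5²·0.59 + 9.8²·0.62] − 13.23 = 63.2323 − 13.23 = 50.0023.
Reliability = 50.0023 / 89.06 = 0.561.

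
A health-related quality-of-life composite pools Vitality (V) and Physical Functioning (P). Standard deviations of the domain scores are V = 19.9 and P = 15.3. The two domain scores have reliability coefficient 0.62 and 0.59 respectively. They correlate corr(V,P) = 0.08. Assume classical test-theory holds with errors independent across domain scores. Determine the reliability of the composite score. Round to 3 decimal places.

Var(V+P) = 19.9² + 15.3² + 2·[19.9·15.3·0.08] = 630.1 + 48.7152 = 678.815.
With uncorrelated errors the cross-covariances are all true-score covariance, so they carry over unchanged; only the diagonal terms shrink to ρᵢσᵢ².
True-score variance = [19.9²·0.62 + 15.3²·0.59] + 48.7152 = 383.639 + 48.7152 = 432.354.
Reliability = 432.354 / 678.815 = 0.637.

0.637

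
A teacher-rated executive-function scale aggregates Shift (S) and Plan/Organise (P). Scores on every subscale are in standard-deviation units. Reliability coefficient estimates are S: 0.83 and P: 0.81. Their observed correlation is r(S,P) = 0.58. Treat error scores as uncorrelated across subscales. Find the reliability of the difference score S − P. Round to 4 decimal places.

0.5714

Var(S−P) = 1 + 1 − 2·0.58 = 2 − 1.16 = 0.84.
With uncorrelated errors the cross-covariances are all true-score covariance, so they carry over unchanged; only the diagonal terms shrink to ρᵢσᵢ².
True-score variance = [0.83 + 0.81] − 1.16 = 1.64 − 1.16 = 0.48.
Reliability = 0.48 / 0.84 = 0.5714.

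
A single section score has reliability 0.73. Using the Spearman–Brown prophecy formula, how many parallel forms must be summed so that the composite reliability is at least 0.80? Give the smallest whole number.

2

k ≥ ρ*(1−ρ₁)/(ρ₁(1−ρ*)) = 0.80·0.27 / (0.73·0.20) = 1.479.
Smallest integer k = 2.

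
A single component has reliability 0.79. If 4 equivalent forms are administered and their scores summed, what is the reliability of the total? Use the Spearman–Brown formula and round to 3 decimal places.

ρ_k = kρ / (1 + (k−1)ρ) = 4·0.79 / (1 + 3·0.79) = 3.160 / 3.370 = 0.938.

0.938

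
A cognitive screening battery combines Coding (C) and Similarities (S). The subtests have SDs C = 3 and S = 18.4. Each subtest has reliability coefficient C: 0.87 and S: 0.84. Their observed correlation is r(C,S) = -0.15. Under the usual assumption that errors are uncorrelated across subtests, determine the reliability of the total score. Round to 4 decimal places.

0.8328

Var(C+S) = 3² + 18.4² + 2·[3·18.4·(-0.15)] = 347.56 − 16.56 = 331.
With uncorrelated errors the cross-covariances are all true-score covariance, so they carry over unchanged; only the diagonal terms shrink to ρᵢσᵢ².
True-score variance = [3²·0.87 + 18.4²·0.84] − 16.56 = 292.22 − 16.56 = 275.66.
Reliability = 275.66 / 331 = 0.8328.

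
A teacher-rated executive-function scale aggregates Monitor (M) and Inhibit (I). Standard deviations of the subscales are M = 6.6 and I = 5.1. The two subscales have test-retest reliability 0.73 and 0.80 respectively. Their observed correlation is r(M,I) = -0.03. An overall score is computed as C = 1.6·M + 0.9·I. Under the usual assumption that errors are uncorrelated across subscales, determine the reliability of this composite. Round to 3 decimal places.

Var(C) = 1.6²·6.6² + 0.9²·5.1² + 2·[1.44·6.6·5.1·(-0.03)] = 132.582 − 2.90822 = 129.673.
With uncorrelated errors the cross-covariances are all true-score covariance, so they carry over unchanged; only the diagonal terms shrink to ρᵢσᵢ².
True-score variance = [1.6²·6.6²·0.73 + 0.9²·5.1²·0.80] − 2.90822 = 98.2594 − 2.90822 = 95.3512.
Reliability = 95.3512 / 129.673 = 0.735.

0.735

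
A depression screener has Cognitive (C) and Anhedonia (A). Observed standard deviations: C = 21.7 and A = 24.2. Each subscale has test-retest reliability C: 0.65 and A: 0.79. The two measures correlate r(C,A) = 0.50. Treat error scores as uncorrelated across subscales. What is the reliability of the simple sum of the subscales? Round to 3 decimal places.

0.818

Var(C+A) = 21.7² + 24.2² + 2·[21.7·24.2·0.50] = 1056.53 + 525.14 = 1581.67.
Under uncorrelated errors the observed covariances equal the true-score covariances, so only the own-variance terms attenuate.
True-score variance = [21.7²·0.65 + 24.2²·0.79] + 525.14 = 768.734 + 525.14 = 1293.87.
Reliability = 1293.87 / 1581.67 = 0.818.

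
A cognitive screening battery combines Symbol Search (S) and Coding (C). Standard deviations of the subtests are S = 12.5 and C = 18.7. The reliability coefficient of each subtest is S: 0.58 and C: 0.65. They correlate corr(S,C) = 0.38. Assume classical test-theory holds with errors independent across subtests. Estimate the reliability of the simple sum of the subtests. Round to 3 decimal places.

0.725

Var(S+C) = 12.5² + 18.7² + 2·[12.5·18.7·0.38] = 505.94 + 177.65 = 683.59.
Because errors are independent across components, Cov(Tᵢ,Tⱼ) = Cov(Xᵢ,Xⱼ); the off-diagonal part of the true-score variance is the same as above.
True-score variance = [12.5²·0.58 + 18.7²·0.65] + 177.65 = 317.923 + 177.65 = 495.573.
Reliability = 495.573 / 683.59 = 0.725.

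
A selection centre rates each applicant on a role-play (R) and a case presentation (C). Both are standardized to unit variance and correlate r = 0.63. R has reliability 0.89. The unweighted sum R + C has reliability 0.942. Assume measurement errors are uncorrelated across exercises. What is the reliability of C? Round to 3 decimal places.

Var(R+C) = 2 + 2·0.63 = 3.260.
True-score variance = ρ_R + ρ_C + 2·0.63, so 0.942 = (0.89 + ρ_C + 1.26) / 3.260.
ρ_C = 0.942·3.260 − 0.89 − 1.26 = 0.921.

0.921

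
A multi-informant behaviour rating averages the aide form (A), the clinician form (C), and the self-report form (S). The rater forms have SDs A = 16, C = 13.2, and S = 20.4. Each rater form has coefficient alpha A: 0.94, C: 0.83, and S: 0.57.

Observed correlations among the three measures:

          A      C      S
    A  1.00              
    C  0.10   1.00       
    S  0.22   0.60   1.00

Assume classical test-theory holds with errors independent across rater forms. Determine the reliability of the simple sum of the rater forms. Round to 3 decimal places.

Var(A+C+S) = 16² + 13.2² + 20.4² + 2·[16·13.2·0.10 + 16·20.4·0.22 + 13.2·20.4·0.60] = 846.4 + 508.992 = 1355.39.
Because errors are independent across components, Cov(Tᵢ,Tⱼ) = Cov(Xᵢ,Xⱼ); the off-diagonal part of the true-score variance is the same as above.
True-score variance = [16²·0.94 + 13.2²·0.83 + 20.4²·0.57] + 508.992 = 622.47 + 508.992 = 1131.46.
Reliability = 1131.46 / 1355.39 = 0.835.

0.835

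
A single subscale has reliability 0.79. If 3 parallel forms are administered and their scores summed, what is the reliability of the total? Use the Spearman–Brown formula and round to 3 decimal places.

ρ_k = kρ / (1 + (k−1)ρ) = 3·0.79 / (1 + 2·0.79) = 2.370 / 2.580 = 0.919.

0.919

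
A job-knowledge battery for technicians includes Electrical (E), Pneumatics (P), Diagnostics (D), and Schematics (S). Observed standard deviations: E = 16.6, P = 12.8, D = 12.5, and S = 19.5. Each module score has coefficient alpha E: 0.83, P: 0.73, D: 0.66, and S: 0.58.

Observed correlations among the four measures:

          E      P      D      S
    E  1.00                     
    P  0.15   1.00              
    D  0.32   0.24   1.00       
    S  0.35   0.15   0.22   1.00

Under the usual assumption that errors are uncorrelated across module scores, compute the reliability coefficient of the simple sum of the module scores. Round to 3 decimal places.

Var(E+P+D+S) = 16.6² + 12.8² + 12.5² + 19.5² + 2·[16.6·12.8·0.15 + 16.6·12.5·0.32 + 16.6·19.5·0.35 + 12.8·12.5·0.24 + 12.8·19.5·0.15 + 12.5·19.5·0.22] = 975.9 + 682.064 = 1657.96.
Under uncorrelated errors the observed covariances equal the true-score covariances, so only the own-variance terms attenuate.
True-score variance = [16.6²·0.83 + 12.8²·0.73 + 12.5²·0.66 + 19.5²·0.58] + 682.064 = 671.988 + 682.064 = 1354.05.
Reliability = 1354.05 / 1657.96 = 0.817.

0.817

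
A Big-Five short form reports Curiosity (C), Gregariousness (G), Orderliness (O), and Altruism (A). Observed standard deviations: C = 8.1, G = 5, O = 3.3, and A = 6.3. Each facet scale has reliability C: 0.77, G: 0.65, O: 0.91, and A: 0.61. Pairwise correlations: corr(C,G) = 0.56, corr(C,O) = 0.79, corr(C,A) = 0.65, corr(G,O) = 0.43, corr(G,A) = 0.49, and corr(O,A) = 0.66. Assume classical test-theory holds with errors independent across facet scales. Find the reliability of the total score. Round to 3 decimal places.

0.890

Var(C+G+O+A) = 8.1² + 5² + 3.3² + 6.3² + 2·[8.1·5·0.56 + 8.1·3.3·0.79 + 8.1·6.3·0.65 + 5·3.3·0.43 + 5·6.3·0.49 + 3.3·6.3·0.66] = 141.19 + 226.435 = 367.625.
With uncorrelated errors the cross-covariances are all true-score covariance, so they carry over unchanged; only the diagonal terms shrink to ρᵢσᵢ².
True-score variance = [8.1²·0.77 + 5²·0.65 + 3.3²·0.91 + 6.3²·0.61] + 226.435 = 100.891 + 226.435 = 327.326.
Reliability = 327.326 / 367.625 = 0.890.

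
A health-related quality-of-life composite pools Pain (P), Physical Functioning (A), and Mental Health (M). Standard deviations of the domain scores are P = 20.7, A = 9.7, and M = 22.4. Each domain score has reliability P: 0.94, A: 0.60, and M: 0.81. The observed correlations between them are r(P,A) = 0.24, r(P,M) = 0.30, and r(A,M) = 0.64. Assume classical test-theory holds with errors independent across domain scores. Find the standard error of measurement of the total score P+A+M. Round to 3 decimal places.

Var(total) = 1024.34 + 652.706 = 1677.05.
True-score variance = 865.66 + 652.706 = 1518.37, so reliability = 0.9054.
Error variance = 1677.05 − 1518.37 = 158.68; SEM = √158.68 = 12.597.

12.597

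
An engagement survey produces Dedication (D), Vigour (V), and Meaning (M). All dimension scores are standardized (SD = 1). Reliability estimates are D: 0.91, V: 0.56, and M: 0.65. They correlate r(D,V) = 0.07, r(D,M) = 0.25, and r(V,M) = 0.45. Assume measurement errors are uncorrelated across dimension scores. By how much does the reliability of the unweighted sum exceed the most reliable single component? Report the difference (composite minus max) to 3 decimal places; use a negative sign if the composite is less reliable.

-0.104

Var(sum) = 3 + 1.54 = 4.54; true-score variance = 2.12 + 1.54 = 3.66; composite reliability = 0.8062.
Max component reliability = 0.9100.
Difference = 0.8062 − 0.9100 = -0.104.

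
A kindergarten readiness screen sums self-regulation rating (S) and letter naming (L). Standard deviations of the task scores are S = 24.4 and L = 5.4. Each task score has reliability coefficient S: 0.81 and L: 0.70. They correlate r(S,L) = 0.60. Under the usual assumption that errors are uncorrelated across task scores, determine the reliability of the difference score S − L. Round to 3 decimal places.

0.739

Var(S−L) = 24.4² + 5.4² − 2·24.4·5.4·0.60 = 624.52 − 158.112 = 466.408.
Because errors are independent across components, Cov(Tᵢ,Tⱼ) = Cov(Xᵢ,Xⱼ); the off-diagonal part of the true-score variance is the same as above.
True-score variance = [24.4²·0.81 + 5.4²·0.70] − 158.112 = 502.654 − 158.112 = 344.542.
Reliability = 344.542 / 466.408 = 0.739.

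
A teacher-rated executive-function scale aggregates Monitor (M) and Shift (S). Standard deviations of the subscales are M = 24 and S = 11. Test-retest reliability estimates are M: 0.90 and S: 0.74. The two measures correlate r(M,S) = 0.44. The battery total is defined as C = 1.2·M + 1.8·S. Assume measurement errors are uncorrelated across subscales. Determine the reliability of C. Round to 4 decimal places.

Var(C) = 1.2²·24² + 1.8²·11² + 2·[2.16·24·11·0.44] = 1221.48 + 501.811 = 1723.29.
Because errors are independent across components, Cov(Tᵢ,Tⱼ) = Cov(Xᵢ,Xⱼ); the off-diagonal part of the true-score variance is the same as above.
True-score variance = [1.2²·24²·0.90 + 1.8²·11²·0.74] + 501.811 = 1036.61 + 501.811 = 1538.42.
Reliability = 1538.42 / 1723.29 = 0.8927.

0.8927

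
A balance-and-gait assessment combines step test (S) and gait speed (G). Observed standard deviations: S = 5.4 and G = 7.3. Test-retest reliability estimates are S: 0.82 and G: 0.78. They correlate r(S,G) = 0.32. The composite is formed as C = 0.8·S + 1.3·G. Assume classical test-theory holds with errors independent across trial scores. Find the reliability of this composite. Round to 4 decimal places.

0.8283

Var(C) = 0.8²·5.4² + 1.3²·7.3² + 2·[1.04·5.4·7.3·0.32] = 108.723 + 26.238 = 134.96.
Because errors are independent across components, Cov(Tᵢ,Tⱼ) = Cov(Xᵢ,Xⱼ); the off-diagonal part of the true-score variance is the same as above.
True-score variance = [0.8²·5.4²·0.82 + 1.3²·7.3²·0.78] + 26.238 = 85.55 + 26.238 = 111.788.
Reliability = 111.788 / 134.96 = 0.8283.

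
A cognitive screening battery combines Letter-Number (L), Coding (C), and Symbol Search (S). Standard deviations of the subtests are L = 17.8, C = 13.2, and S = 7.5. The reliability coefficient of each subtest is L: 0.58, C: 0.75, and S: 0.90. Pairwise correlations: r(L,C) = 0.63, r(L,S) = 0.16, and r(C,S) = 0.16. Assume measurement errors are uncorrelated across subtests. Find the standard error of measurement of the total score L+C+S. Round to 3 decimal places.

Var(total) = 547.33 + 370.45 = 917.78.
True-score variance = 365.072 + 370.45 = 735.522, so reliability = 0.8014.
Error variance = 917.78 − 735.522 = 182.258; SEM = √182.258 = 13.500.

13.500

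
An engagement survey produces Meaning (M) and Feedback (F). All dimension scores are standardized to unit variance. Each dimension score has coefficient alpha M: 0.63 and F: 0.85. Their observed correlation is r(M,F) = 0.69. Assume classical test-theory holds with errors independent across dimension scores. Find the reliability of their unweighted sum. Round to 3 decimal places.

Var(M+F) = 2 + 2·[0.69] = 2 + 1.38 = 3.38.
Under uncorrelated errors the observed covariances equal the true-score covariances, so only the own-variance terms attenuate.
True-score variance = [0.63 + 0.85] + 1.38 = 1.48 + 1.38 = 2.86.
Reliability = 2.86 / 3.38 = 0.846.

0.846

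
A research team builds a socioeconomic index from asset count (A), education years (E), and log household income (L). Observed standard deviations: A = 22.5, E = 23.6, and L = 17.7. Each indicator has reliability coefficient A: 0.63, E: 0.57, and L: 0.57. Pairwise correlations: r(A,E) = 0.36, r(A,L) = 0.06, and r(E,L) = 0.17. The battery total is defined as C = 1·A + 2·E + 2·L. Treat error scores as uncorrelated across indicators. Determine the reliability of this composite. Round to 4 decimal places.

0.6890

Var(C) = 22.5² + 2²·23.6² + 2²·17.7² + 2·[2·22.5·23.6·0.36 + 2·22.5·17.7·0.06 + 4·23.6·17.7·0.17] = 3987.25 + 1428.32 = 5415.57.
Because errors are independent across components, Cov(Tᵢ,Tⱼ) = Cov(Xᵢ,Xⱼ); the off-diagonal part of the true-score variance is the same as above.
True-score variance = [22.5²·0.63 + 2²·23.6²·0.57 + 2²·17.7²·0.57] + 1428.32 = 2303.11 + 1428.32 = 3731.43.
Reliability = 3731.43 / 5415.57 = 0.6890.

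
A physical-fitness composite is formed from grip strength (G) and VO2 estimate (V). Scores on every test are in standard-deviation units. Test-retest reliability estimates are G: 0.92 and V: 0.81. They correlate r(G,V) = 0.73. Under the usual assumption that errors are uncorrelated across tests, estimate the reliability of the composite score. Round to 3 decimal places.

Var(G+V) = 2 + 2·[0.73] = 2 + 1.46 = 3.46.
Under uncorrelated errors the observed covariances equal the true-score covariances, so only the own-variance terms attenuate.
True-score variance = [0.92 + 0.81] + 1.46 = 1.73 + 1.46 = 3.19.
Reliability = 3.19 / 3.46 = 0.922.

0.922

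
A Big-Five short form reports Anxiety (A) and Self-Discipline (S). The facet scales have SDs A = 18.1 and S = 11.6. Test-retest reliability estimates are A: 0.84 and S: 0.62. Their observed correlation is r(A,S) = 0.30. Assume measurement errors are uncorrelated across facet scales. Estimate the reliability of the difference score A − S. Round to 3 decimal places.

Var(A−S) = 18.1² + 11.6² − 2·18.1·11.6·0.30 = 462.17 − 125.976 = 336.194.
With uncorrelated errors the cross-covariances are all true-score covariance, so they carry over unchanged; only the diagonal terms shrink to ρᵢσᵢ².
True-score variance = [18.1²·0.84 + 11.6²·0.62] − 125.976 = 358.62 − 125.976 = 232.644.
Reliability = 232.644 / 336.194 = 0.692.

0.692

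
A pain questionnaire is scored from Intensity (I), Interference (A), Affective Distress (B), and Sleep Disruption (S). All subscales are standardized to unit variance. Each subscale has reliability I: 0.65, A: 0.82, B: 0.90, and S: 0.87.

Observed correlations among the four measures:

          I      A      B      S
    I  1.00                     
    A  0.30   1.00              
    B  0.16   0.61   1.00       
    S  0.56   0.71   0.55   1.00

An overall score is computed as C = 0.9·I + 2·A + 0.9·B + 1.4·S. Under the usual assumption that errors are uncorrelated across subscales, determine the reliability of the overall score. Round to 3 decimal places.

0.925

Var(C) = 0.9² + 2² + 0.9² + 1.4² + 2·[1.8·0.30 + 0.81·0.16 + 1.26·0.56 + 1.8·0.61 + 2.8·0.71 + 1.26·0.55] = 7.58 + 10.3084 = 17.8884.
Under uncorrelated errors the observed covariances equal the true-score covariances, so only the own-variance terms attenuate.
True-score variance = [0.9²·0.65 + 2²·0.82 + 0.9²·0.90 + 1.4²·0.87] + 10.3084 = 6.2407 + 10.3084 = 16.5491.
Reliability = 16.5491 / 17.8884 = 0.925.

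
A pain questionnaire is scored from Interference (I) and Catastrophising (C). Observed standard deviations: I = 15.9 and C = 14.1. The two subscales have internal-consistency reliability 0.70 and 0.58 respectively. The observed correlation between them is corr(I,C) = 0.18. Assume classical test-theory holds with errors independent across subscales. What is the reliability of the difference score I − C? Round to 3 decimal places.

Var(I−C) = 15.9² + 14.1² − 2·15.9·14.1·0.18 = 451.62 − 80.7084 = 370.912.
With uncorrelated errors the cross-covariances are all true-score covariance, so they carry over unchanged; only the diagonal terms shrink to ρᵢσᵢ².
True-score variance = [15.9²·0.70 + 14.1²·0.58] − 80.7084 = 292.277 − 80.7084 = 211.568.
Reliability = 211.568 / 370.912 = 0.570.

0.570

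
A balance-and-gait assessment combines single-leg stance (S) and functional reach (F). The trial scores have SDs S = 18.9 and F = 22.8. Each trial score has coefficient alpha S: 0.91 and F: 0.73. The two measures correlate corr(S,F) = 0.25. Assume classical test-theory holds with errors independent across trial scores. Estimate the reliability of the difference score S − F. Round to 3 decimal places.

0.739

Var(S−F) = 18.9² + 22.8² − 2·18.9·22.8·0.25 = 877.05 − 215.46 = 661.59.
Because errors are independent across components, Cov(Tᵢ,Tⱼ) = Cov(Xᵢ,Xⱼ); the off-diagonal part of the true-score variance is the same as above.
True-score variance = [18.9²·0.91 + 22.8²·0.73] − 215.46 = 704.544 − 215.46 = 489.084.
Reliability = 489.084 / 661.59 = 0.739.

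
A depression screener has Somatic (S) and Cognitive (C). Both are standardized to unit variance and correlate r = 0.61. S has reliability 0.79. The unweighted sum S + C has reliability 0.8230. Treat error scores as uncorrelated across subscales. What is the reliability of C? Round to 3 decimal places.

Var(S+C) = 2 + 2·0.61 = 3.220.
True-score variance = ρ_S + ρ_C + 2·0.61, so 0.8230 = (0.79 + ρ_C + 1.22) / 3.220.
ρ_C = 0.8230·3.220 − 0.79 − 1.22 = 0.640.

0.640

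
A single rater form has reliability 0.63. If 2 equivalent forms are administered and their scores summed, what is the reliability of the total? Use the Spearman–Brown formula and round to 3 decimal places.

ρ_k = kρ / (1 + (k−1)ρ) = 2·0.63 / (1 + 1·0.63) = 1.260 / 1.630 = 0.773.

0.773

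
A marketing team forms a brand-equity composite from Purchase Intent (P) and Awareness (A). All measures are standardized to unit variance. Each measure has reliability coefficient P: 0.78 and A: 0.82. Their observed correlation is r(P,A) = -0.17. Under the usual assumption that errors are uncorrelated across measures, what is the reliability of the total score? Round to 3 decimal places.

0.759

Var(P+A) = 2 + 2·[(-0.17)] = 2 − 0.34 = 1.66.
With uncorrelated errors the cross-covariances are all true-score covariance, so they carry over unchanged; only the diagonal terms shrink to ρᵢσᵢ².
True-score variance = [0.78 + 0.82] − 0.34 = 1.6 − 0.34 = 1.26.
Reliability = 1.26 / 1.66 = 0.759.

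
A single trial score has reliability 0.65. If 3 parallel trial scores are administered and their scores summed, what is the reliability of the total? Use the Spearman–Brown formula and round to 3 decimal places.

ρ_k = kρ / (1 + (k−1)ρ) = 3·0.65 / (1 + 2·0.65) = 1.950 / 2.300 = 0.848.

0.848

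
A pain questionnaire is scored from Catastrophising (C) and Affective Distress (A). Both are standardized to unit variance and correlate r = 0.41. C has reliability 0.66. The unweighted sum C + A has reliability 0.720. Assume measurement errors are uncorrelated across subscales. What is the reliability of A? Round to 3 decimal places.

0.550

Var(C+A) = 2 + 2·0.41 = 2.820.
True-score variance = ρ_C + ρ_A + 2·0.41, so 0.720 = (0.66 + ρ_A + 0.82) / 2.820.
ρ_A = 0.720·2.820 − 0.66 − 0.82 = 0.550.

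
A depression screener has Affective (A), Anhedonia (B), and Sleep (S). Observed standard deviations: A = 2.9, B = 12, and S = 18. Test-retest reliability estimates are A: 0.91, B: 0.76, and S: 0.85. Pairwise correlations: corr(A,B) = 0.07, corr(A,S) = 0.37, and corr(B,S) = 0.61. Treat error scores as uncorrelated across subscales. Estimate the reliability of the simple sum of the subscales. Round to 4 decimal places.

0.8929

Var(A+B+S) = 2.9² + 12² + 18² + 2·[2.9·12·0.07 + 2.9·18·0.37 + 12·18·0.61] = 476.41 + 307.02 = 783.43.
Because errors are independent across components, Cov(Tᵢ,Tⱼ) = Cov(Xᵢ,Xⱼ); the off-diagonal part of the true-score variance is the same as above.
True-score variance = [2.9²·0.91 + 12²·0.76 + 18²·0.85] + 307.02 = 392.493 + 307.02 = 699.513.
Reliability = 699.513 / 783.43 = 0.8929.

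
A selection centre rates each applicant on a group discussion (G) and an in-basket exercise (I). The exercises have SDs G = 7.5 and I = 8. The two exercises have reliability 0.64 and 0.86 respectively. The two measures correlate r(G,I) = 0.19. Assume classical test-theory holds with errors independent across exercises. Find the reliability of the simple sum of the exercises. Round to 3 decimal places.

Var(G+I) = 7.5² + 8² + 2·[7.5·8·0.19] = 120.25 + 22.8 = 143.05.
Because errors are independent across components, Cov(Tᵢ,Tⱼ) = Cov(Xᵢ,Xⱼ); the off-diagonal part of the true-score variance is the same as above.
True-score variance = [7.5²·0.64 + 8²·0.86] + 22.8 = 91.04 + 22.8 = 113.84.
Reliability = 113.84 / 143.05 = 0.796.

0.796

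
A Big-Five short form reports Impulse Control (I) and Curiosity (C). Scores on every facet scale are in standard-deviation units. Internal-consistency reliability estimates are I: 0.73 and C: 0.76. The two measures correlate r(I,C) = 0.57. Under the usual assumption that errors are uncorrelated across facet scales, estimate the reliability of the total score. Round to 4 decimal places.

0.8376

Var(I+C) = 2 + 2·[0.57] = 2 + 1.14 = 3.14.
Under uncorrelated errors the observed covariances equal the true-score covariances, so only the own-variance terms attenuate.
True-score variance = [0.73 + 0.76] + 1.14 = 1.49 + 1.14 = 2.63.
Reliability = 2.63 / 3.14 = 0.8376.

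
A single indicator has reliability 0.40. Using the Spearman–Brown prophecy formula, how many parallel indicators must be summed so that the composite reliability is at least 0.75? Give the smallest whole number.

5

k ≥ ρ*(1−ρ₁)/(ρ₁(1−ρ*)) = 0.75·0.60 / (0.40·0.25) = 4.500.
Smallest integer k = 5.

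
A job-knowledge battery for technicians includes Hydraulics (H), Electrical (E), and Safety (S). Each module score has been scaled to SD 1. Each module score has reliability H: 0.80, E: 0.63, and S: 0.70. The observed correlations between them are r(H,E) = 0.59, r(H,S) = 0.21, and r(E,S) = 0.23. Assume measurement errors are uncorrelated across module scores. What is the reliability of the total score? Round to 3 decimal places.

0.828

Var(H+E+S) = 3 + 2·[0.59 + 0.21 + 0.23] = 3 + 2.06 = 5.06.
Because errors are independent across components, Cov(Tᵢ,Tⱼ) = Cov(Xᵢ,Xⱼ); the off-diagonal part of the true-score variance is the same as above.
True-score variance = [0.80 + 0.63 + 0.70] + 2.06 = 2.13 + 2.06 = 4.19.
Reliability = 4.19 / 5.06 = 0.828.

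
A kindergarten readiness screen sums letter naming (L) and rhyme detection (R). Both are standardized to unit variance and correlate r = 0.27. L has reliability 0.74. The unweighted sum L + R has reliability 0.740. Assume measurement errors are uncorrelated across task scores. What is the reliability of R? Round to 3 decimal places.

Var(L+R) = 2 + 2·0.27 = 2.540.
True-score variance = ρ_L + ρ_R + 2·0.27, so 0.740 = (0.74 + ρ_R + 0.54) / 2.540.
ρ_R = 0.740·2.540 − 0.74 − 0.54 = 0.600.

0.600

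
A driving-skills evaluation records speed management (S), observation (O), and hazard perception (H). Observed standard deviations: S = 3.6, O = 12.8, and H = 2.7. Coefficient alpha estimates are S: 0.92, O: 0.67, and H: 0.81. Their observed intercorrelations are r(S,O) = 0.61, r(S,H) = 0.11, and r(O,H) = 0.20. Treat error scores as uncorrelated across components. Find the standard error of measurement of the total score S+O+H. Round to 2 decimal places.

7.52

Var(total) = 184.09 + 72.18 = 256.27.
True-score variance = 127.601 + 72.18 = 199.781, so reliability = 0.7796.
Error variance = 256.27 − 199.781 = 56.4891; SEM = √56.4891 = 7.52.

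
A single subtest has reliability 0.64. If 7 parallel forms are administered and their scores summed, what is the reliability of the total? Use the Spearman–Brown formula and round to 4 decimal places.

ρ_k = kρ / (1 + (k−1)ρ) = 7·0.64 / (1 + 6·0.64) = 4.480 / 4.840 = 0.9256.

0.9256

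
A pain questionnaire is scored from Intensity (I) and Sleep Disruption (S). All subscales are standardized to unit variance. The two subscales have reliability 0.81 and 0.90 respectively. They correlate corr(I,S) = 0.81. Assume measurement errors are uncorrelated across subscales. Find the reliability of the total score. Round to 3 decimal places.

0.920

Var(I+S) = 2 + 2·[0.81] = 2 + 1.62 = 3.62.
Under uncorrelated errors the observed covariances equal the true-score covariances, so only the own-variance terms attenuate.
True-score variance = [0.81 + 0.90] + 1.62 = 1.71 + 1.62 = 3.33.
Reliability = 3.33 / 3.62 = 0.920.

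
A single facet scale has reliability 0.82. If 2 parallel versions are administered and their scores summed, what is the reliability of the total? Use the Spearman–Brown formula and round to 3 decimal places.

ρ_k = kρ / (1 + (k−1)ρ) = 2·0.82 / (1 + 1·0.82) = 1.640 / 1.820 = 0.901.

0.901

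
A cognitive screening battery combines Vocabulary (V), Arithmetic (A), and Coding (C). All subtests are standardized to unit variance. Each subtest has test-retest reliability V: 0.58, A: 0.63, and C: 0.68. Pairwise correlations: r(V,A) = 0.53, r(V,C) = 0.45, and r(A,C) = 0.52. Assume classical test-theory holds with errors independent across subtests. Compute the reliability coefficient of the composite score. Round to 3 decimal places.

Var(V+A+C) = 3 + 2·[0.53 + 0.45 + 0.52] = 3 + 3 = 6.
Because errors are independent across components, Cov(Tᵢ,Tⱼ) = Cov(Xᵢ,Xⱼ); the off-diagonal part of the true-score variance is the same as above.
True-score variance = [0.58 + 0.63 + 0.68] + 3 = 1.89 + 3 = 4.89.
Reliability = 4.89 / 6 = 0.815.

0.815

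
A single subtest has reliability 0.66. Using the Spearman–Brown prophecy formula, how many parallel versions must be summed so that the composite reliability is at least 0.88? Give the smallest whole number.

k ≥ ρ*(1−ρ₁)/(ρ₁(1−ρ*)) = 0.88·0.34 / (0.66·0.12) = 3.778.
Smallest integer k = 4.

4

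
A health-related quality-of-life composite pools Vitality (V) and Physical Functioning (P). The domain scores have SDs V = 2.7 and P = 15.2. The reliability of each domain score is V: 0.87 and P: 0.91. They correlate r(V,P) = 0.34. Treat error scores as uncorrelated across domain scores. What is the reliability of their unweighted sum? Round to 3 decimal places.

Var(V+P) = 2.7² + 15.2² + 2·[2.7·15.2·0.34] = 238.33 + 27.9072 = 266.237.
With uncorrelated errors the cross-covariances are all true-score covariance, so they carry over unchanged; only the diagonal terms shrink to ρᵢσᵢ².
True-score variance = [2.7²·0.87 + 15.2²·0.91] + 27.9072 = 216.589 + 27.9072 = 244.496.
Reliability = 244.496 / 266.237 = 0.918.

0.918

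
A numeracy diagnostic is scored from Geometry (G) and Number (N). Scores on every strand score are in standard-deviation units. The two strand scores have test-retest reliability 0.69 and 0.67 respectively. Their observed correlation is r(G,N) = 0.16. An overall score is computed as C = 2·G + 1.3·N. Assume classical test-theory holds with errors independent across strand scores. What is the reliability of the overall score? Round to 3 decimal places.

0.724

Var(C) = 2² + 1.3² + 2·[2.6·0.16] = 5.69 + 0.832 = 6.522.
With uncorrelated errors the cross-covariances are all true-score covariance, so they carry over unchanged; only the diagonal terms shrink to ρᵢσᵢ².
True-score variance = [2²·0.69 + 1.3²·0.67] + 0.832 = 3.8923 + 0.832 = 4.7243.
Reliability = 4.7243 / 6.522 = 0.724.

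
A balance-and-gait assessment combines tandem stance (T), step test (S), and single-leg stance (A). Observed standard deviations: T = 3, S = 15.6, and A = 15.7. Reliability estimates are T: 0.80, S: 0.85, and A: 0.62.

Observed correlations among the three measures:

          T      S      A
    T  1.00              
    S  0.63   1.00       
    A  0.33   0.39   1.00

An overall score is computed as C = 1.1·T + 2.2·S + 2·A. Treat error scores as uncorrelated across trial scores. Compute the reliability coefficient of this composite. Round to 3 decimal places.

0.828

Var(C) = 1.1²·3² + 2.2²·15.6² + 2²·15.7² + 2·[2.42·3·15.6·0.63 + 2.2·3·15.7·0.33 + 4.4·15.6·15.7·0.39] = 2174.71 + 1051.66 = 3226.37.
With uncorrelated errors the cross-covariances are all true-score covariance, so they carry over unchanged; only the diagonal terms shrink to ρᵢσᵢ².
True-score variance = [1.1²·3²·0.80 + 2.2²·15.6²·0.85 + 2²·15.7²·0.62] + 1051.66 = 1621.19 + 1051.66 = 2672.85.
Reliability = 2672.85 / 3226.37 = 0.828.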